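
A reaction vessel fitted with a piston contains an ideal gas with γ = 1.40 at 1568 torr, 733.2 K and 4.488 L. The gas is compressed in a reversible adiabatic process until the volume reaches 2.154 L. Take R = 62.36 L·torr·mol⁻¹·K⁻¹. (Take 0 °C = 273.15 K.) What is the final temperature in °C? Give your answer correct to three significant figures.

T₂ ≈ 710 °C

Adiabatic (γ = 1.40), T V^(γ−1) and P V^γ constant: T₂ = T₁·(V₁/V₂)^(γ−1) = 983.4 K; P₂ = P₁·(V₁/V₂)^γ = 4382 torr.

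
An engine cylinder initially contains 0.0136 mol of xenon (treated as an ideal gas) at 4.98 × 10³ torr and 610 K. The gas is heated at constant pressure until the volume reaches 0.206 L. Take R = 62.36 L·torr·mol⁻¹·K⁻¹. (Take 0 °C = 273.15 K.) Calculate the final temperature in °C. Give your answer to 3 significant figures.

From PV = nRT: V₁ = nRT₁/P₁ = 0.1039 L.
Isobaric, so V/T is constant: P₂ = P₁; T₂ = T₁·(V₂/V₁) = 1210 K.

T₂ ≈ 936 °C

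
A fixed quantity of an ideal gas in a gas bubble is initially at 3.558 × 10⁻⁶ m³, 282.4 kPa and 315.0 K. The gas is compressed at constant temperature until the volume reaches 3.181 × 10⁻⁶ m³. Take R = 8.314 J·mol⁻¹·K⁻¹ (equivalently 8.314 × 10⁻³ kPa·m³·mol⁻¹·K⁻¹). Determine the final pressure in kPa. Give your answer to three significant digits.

P₂ ≈ 316 kPa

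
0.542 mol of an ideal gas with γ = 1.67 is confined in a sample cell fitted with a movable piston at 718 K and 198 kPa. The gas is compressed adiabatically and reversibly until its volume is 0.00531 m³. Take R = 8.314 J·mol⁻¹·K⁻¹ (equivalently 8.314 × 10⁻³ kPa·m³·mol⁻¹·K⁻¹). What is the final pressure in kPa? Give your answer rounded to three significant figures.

P₂ ≈ 1.29e+03 kPa

From PV = nRT: V₁ = nRT₁/P₁ = 0.01634 m³.
Reversible adiabatic, γ = 1.67: T₂ = T₁·(V₁/V₂)^(γ−1) = 1525 K; P₂ = P₁·(V₁/V₂)^γ = 1294 kPa.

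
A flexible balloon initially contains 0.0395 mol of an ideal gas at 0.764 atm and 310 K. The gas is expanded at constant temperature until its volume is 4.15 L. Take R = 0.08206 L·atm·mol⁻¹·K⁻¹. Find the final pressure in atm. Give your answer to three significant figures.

P₂ ≈ 0.242 atm

From PV = nRT: V₁ = nRT₁/P₁ = 1.315 L.
Isothermal, so P V is constant: T₂ = T₁; P₂ = P₁·(V₁/V₂) = 0.2421 atm.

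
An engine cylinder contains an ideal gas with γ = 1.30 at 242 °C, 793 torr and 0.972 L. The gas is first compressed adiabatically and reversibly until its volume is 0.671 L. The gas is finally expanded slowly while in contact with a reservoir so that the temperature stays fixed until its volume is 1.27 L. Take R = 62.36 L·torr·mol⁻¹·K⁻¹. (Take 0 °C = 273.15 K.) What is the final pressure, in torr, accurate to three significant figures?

Convert: T₁ = 515.1 K.
Reversible adiabatic, γ = 1.30: T₂ = T₁·(V₁/V₂)^(γ−1) = 575.7 K; P₂ = P₁·(V₁/V₂)^γ = 1284 torr.
T constant ⇒ Boyle's law P V = const: T₃ = T₂; P₃ = P₂·(V₂/V₃) = 678.3 torr.

P₃ ≈ 678 torr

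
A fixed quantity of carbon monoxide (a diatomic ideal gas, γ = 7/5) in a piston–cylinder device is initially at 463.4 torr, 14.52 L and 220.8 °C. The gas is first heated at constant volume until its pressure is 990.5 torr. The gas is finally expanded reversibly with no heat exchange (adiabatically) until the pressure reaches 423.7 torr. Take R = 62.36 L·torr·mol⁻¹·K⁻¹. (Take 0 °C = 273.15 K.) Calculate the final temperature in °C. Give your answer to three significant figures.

Convert: T₁ = 493.9 K.
Isochoric, so P/T is constant: V₂ = V₁; T₂ = T₁·(P₂/P₁) = 1056 K.
Reversible adiabatic, γ = 7/5: T₃ = T₂·(P₃/P₂)^((γ−1)/γ) = 828.3 K; V₃ = V₂·(P₂/P₃)^(1/γ) = 26.63 L.

T₃ ≈ 555 °C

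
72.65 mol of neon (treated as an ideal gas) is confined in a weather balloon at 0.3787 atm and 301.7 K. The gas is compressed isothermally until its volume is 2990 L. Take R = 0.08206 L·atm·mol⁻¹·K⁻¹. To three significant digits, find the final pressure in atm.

From PV = nRT: V₁ = nRT₁/P₁ = 4749 L.
T constant ⇒ Boyle's law P V = const: T₂ = T₁; P₂ = P₁·(V₁/V₂) = 0.6015 atm.

P₂ ≈ 0.602 atm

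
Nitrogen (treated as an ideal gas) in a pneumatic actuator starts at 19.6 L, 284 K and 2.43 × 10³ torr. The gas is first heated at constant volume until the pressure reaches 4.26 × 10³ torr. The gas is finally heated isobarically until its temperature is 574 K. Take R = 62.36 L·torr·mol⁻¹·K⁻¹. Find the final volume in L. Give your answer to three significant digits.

Isochoric, so P/T is constant: V₂ = V₁; T₂ = T₁·(P₂/P₁) = 497.9 K.
P constant ⇒ V ∝ T: P₃ = P₂; V₃ = V₂·(T₃/T₂) = 22.60 L.

V₃ ≈ 22.6 L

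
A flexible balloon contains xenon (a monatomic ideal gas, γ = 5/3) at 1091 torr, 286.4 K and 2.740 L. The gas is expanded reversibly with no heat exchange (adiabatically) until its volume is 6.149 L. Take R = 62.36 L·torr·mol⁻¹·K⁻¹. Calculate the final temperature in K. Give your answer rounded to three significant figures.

Reversible adiabatic, γ = 5/3: T₂ = T₁·(V₁/V₂)^(γ−1) = 167.1 K; P₂ = P₁·(V₁/V₂)^γ = 283.6 torr.

T₂ ≈ 167 K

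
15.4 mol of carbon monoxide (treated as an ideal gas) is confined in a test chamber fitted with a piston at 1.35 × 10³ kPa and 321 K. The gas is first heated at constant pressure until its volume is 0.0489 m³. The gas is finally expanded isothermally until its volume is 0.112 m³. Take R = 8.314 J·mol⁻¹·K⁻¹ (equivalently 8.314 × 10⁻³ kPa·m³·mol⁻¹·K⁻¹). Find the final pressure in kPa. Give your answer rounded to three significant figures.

P₃ ≈ 589 kPa

From PV = nRT: V₁ = nRT₁/P₁ = 0.03044 m³.
Isobaric, so V/T is constant: P₂ = P₁; T₂ = T₁·(V₂/V₁) = 515.6 K.
Isothermal, so P V is constant: T₃ = T₂; P₃ = P₂·(V₂/V₃) = 589.4 kPa.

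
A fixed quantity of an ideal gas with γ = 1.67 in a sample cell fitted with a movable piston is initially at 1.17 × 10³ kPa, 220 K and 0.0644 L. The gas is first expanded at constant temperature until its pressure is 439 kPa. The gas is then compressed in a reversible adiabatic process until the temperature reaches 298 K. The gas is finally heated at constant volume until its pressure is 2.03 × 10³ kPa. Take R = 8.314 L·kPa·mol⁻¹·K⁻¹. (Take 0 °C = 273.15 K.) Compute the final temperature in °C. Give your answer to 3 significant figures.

T₄ ≈ 374 °C

Isothermal, so P V is constant: T₂ = T₁; V₂ = V₁·(P₁/P₂) = 0.1716 L.
Reversible adiabatic, γ = 1.67: P₃ = P₂·(T₃/T₂)^(γ/(γ−1)) = 935.3 kPa; V₃ = V₂·(T₂/T₃)^(1/(γ−1)) = 0.1091 L.
Isochoric, so P/T is constant: V₄ = V₃; T₄ = T₃·(P₄/P₃) = 646.8 K.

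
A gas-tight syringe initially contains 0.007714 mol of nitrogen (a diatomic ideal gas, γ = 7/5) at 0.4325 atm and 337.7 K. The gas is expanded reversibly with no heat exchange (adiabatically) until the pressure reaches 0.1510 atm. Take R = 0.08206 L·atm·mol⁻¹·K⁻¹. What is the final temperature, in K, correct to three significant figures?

T₂ ≈ 250 K

From PV = nRT: V₁ = nRT₁/P₁ = 0.4943 L.
Reversible adiabatic, γ = 7/5: T₂ = T₁·(P₂/P₁)^((γ−1)/γ) = 250.0 K; V₂ = V₁·(P₁/P₂)^(1/γ) = 1.048 L.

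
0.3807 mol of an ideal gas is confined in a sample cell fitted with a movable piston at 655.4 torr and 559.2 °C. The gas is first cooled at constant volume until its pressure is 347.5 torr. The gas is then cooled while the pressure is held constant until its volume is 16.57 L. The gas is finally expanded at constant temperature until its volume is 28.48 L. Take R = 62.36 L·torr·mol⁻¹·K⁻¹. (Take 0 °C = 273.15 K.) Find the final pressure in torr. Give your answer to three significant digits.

P₄ ≈ 202 torr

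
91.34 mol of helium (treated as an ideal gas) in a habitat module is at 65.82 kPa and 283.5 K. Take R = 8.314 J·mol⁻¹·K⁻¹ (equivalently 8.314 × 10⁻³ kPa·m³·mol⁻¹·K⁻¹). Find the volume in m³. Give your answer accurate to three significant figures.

V ≈ 3.27 m³

PV = nRT ⇒ V = nRT/P = (91.34 × 8.314 × 10⁻³ × 283.5) / 65.82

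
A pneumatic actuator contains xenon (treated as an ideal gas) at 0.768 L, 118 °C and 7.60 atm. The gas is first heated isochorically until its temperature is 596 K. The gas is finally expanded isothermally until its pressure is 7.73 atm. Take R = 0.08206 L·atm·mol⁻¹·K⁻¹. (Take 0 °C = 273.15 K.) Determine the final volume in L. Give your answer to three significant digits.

V₃ ≈ 1.15 L

Convert: T₁ = 391.1 K.
V constant ⇒ P ∝ T: V₂ = V₁; P₂ = P₁·(T₂/T₁) = 11.58 atm.
Isothermal, so P V is constant: T₃ = T₂; V₃ = V₂·(P₂/P₃) = 1.151 L.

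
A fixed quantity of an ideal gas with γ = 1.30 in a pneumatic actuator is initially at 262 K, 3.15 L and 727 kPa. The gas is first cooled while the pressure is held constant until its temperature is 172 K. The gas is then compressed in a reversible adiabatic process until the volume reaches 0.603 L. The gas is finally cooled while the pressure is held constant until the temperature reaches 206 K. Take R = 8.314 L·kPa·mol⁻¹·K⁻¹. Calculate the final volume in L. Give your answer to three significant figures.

P constant ⇒ V ∝ T: P₂ = P₁; V₂ = V₁·(T₂/T₁) = 2.068 L.
Reversible adiabatic, γ = 1.30: T₃ = T₂·(V₂/V₃)^(γ−1) = 248.9 K; P₃ = P₂·(V₂/V₃)^γ = 3608 kPa.
P constant ⇒ V ∝ T: P₄ = P₃; V₄ = V₃·(T₄/T₃) = 0.4990 L.

V₄ ≈ 0.499 L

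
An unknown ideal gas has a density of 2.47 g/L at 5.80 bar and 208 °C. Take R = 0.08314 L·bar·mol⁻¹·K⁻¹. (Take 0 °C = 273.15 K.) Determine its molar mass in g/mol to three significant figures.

ρ = PM/(RT) ⇒ M = ρRT/P = (2.47 × 0.08314 × 481.1) / 5.80

M ≈ 17.0 g/mol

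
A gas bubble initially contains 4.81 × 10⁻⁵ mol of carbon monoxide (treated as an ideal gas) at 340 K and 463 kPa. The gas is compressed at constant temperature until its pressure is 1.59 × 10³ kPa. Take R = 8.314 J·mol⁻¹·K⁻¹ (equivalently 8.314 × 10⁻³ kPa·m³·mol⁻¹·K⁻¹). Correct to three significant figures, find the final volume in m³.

V₂ ≈ 8.55e-08 m³

From PV = nRT: V₁ = nRT₁/P₁ = 2.937e-07 m³.
T constant ⇒ Boyle's law P V = const: T₂ = T₁; V₂ = V₁·(P₁/P₂) = 8.551e-08 m³.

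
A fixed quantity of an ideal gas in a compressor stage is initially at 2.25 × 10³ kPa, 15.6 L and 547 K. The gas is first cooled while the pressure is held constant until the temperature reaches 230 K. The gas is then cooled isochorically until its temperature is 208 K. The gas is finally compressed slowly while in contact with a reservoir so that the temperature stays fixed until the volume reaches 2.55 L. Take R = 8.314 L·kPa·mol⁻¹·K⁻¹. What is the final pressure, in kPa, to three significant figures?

P constant ⇒ V ∝ T: P₂ = P₁; V₂ = V₁·(T₂/T₁) = 6.559 L.
Isochoric, so P/T is constant: V₃ = V₂; P₃ = P₂·(T₃/T₂) = 2035 kPa.
T constant ⇒ Boyle's law P V = const: T₄ = T₃; P₄ = P₃·(V₃/V₄) = 5234 kPa.

P₄ ≈ 5.23e+03 kPa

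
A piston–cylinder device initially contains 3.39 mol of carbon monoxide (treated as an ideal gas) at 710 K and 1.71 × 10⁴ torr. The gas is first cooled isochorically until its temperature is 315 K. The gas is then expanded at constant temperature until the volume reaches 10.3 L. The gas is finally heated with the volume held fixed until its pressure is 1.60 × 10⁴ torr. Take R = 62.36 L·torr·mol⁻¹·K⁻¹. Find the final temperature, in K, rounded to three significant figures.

T₄ ≈ 780 K

From PV = nRT: V₁ = nRT₁/P₁ = 8.777 L.
Isochoric, so P/T is constant: V₂ = V₁; P₂ = P₁·(T₂/T₁) = 7587 torr.
T constant ⇒ Boyle's law P V = const: T₃ = T₂; P₃ = P₂·(V₂/V₃) = 6465 torr.
Isochoric, so P/T is constant: V₄ = V₃; T₄ = T₃·(P₄/P₃) = 779.6 K.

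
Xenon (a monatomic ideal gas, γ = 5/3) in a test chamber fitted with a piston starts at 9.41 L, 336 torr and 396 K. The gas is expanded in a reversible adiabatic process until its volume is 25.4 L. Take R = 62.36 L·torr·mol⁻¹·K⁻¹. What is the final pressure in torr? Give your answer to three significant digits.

Reversible adiabatic, γ = 5/3: T₂ = T₁·(V₁/V₂)^(γ−1) = 204.3 K; P₂ = P₁·(V₁/V₂)^γ = 64.21 torr.

P₂ ≈ 64.2 torr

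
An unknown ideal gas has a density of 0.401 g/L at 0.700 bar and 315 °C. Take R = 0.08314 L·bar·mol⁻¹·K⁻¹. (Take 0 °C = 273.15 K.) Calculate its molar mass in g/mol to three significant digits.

ρ = PM/(RT) ⇒ M = ρRT/P = (0.401 × 0.08314 × 588.1) / 0.700

M ≈ 28.0 g/mol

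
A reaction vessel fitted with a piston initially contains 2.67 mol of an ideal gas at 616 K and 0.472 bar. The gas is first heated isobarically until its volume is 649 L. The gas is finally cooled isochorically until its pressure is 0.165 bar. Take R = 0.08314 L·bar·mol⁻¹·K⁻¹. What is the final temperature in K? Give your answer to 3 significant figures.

T₃ ≈ 482 K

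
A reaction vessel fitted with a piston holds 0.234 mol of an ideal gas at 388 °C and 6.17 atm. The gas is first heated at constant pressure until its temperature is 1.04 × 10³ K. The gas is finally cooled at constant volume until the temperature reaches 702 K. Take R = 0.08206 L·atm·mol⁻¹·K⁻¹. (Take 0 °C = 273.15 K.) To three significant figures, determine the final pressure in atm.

Convert: T₁ = 661.1 K.
From PV = nRT: V₁ = nRT₁/P₁ = 2.058 L.
P constant ⇒ V ∝ T: P₂ = P₁; V₂ = V₁·(T₂/T₁) = 3.237 L.
V constant ⇒ P ∝ T: V₃ = V₂; P₃ = P₂·(T₃/T₂) = 4.165 atm.

P₃ ≈ 4.16 atm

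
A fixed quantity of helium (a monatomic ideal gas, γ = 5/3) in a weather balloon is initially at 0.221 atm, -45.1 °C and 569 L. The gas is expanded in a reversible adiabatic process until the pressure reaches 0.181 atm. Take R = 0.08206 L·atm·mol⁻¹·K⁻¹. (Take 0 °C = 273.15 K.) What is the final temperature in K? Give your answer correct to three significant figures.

Convert: T₁ = 228.0 K.
Reversible adiabatic, γ = 5/3: T₂ = T₁·(P₂/P₁)^((γ−1)/γ) = 210.5 K; V₂ = V₁·(P₁/P₂)^(1/γ) = 641.4 L.

T₂ ≈ 211 K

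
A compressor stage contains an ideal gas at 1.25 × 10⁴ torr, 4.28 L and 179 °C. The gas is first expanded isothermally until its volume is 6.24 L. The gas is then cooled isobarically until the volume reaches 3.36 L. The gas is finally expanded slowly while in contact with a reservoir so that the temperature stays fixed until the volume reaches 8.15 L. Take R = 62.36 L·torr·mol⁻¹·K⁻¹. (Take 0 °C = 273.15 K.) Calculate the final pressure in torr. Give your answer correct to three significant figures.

P₄ ≈ 3.53e+03 torr

Convert: T₁ = 452.1 K.
T constant ⇒ Boyle's law P V = const: T₂ = T₁; P₂ = P₁·(V₁/V₂) = 8574 torr.
P constant ⇒ V ∝ T: P₃ = P₂; T₃ = T₂·(V₃/V₂) = 243.5 K.
T constant ⇒ Boyle's law P V = const: T₄ = T₃; P₄ = P₃·(V₃/V₄) = 3535 torr.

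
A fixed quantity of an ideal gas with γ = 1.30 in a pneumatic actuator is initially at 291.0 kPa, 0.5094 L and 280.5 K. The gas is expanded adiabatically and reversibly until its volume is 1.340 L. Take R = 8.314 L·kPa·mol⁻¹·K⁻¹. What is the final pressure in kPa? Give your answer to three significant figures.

P₂ ≈ 82.8 kPa

Reversible adiabatic, γ = 1.30: T₂ = T₁·(V₁/V₂)^(γ−1) = 209.9 K; P₂ = P₁·(V₁/V₂)^γ = 82.76 kPa.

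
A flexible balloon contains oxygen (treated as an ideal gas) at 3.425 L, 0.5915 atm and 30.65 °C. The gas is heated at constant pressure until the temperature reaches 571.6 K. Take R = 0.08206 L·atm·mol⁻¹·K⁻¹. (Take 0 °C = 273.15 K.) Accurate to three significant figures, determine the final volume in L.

V₂ ≈ 6.44 L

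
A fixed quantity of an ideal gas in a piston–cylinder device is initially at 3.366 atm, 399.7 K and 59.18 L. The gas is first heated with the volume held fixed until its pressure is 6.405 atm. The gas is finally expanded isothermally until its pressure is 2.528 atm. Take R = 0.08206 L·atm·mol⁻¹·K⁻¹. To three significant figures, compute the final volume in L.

V constant ⇒ P ∝ T: V₂ = V₁; T₂ = T₁·(P₂/P₁) = 760.6 K.
Isothermal, so P V is constant: T₃ = T₂; V₃ = V₂·(P₂/P₃) = 149.9 L.

V₃ ≈ 150 L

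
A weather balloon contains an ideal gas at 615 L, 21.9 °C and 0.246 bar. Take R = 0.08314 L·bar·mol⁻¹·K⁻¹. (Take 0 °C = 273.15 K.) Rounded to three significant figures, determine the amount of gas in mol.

n ≈ 6.17 mol

Convert: T = 295.05 K.
PV = nRT ⇒ n = PV/(RT) = (0.246 × 615) / (0.08314 × 295.05)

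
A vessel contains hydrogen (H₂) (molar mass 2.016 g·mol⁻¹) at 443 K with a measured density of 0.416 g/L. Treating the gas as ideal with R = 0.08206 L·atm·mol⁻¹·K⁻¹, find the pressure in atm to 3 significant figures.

ρ = PM/(RT) ⇒ P = ρRT/M = (0.416 × 0.08206 × 443.0) / 2.016

P ≈ 7.50 atm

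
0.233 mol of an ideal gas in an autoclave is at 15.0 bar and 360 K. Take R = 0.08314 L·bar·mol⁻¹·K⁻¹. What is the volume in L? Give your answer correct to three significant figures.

PV = nRT ⇒ V = nRT/P = (0.233 × 0.08314 × 360) / 15.0

V ≈ 0.465 L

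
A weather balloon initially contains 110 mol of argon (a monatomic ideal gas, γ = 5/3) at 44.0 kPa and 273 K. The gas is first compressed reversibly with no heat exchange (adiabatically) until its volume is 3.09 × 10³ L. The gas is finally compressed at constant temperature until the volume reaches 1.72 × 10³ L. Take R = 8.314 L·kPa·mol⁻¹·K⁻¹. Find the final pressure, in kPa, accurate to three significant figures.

P₃ ≈ 218 kPa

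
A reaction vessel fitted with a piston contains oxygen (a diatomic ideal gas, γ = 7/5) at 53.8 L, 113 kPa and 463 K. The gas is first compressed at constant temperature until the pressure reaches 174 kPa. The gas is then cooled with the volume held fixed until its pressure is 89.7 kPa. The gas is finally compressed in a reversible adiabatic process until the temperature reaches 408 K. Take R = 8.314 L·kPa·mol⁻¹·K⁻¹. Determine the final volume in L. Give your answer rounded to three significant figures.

Isothermal, so P V is constant: T₂ = T₁; V₂ = V₁·(P₁/P₂) = 34.94 L.
Isochoric, so P/T is constant: V₃ = V₂; T₃ = T₂·(P₃/P₂) = 238.7 K.
Adiabatic (γ = 7/5), T V^(γ−1) and P V^γ constant: P₄ = P₃·(T₄/T₃)^(γ/(γ−1)) = 585.8 kPa; V₄ = V₃·(T₃/T₄)^(1/(γ−1)) = 9.146 L.

V₄ ≈ 9.15 L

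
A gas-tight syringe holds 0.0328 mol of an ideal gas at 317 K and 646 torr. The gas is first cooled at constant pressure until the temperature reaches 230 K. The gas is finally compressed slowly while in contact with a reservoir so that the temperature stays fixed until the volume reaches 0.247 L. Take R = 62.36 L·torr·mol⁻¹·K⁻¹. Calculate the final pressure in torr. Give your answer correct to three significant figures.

P₃ ≈ 1.90e+03 torr

From PV = nRT: V₁ = nRT₁/P₁ = 1.004 L.
Isobaric, so V/T is constant: P₂ = P₁; V₂ = V₁·(T₂/T₁) = 0.7282 L.
T constant ⇒ Boyle's law P V = const: T₃ = T₂; P₃ = P₂·(V₂/V₃) = 1905 torr.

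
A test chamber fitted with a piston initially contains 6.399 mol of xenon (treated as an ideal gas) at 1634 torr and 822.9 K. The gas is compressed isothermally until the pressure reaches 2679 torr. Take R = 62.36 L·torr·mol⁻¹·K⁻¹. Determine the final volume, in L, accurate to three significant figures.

V₂ ≈ 123 L

From PV = nRT: V₁ = nRT₁/P₁ = 201.0 L.
Isothermal, so P V is constant: T₂ = T₁; V₂ = V₁·(P₁/P₂) = 122.6 L.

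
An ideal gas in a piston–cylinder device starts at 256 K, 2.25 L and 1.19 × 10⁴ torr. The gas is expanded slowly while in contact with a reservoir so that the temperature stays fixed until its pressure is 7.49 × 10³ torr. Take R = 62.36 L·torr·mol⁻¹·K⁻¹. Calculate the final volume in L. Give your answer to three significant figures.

V₂ ≈ 3.57 L

T constant ⇒ Boyle's law P V = const: T₂ = T₁; V₂ = V₁·(P₁/P₂) = 3.575 L.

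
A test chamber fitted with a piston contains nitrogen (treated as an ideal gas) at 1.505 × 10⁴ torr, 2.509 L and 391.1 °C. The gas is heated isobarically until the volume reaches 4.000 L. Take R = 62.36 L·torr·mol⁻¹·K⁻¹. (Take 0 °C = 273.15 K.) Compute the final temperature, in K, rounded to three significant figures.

T₂ ≈ 1.06e+03 K

Convert: T₁ = 664.2 K.
P constant ⇒ V ∝ T: P₂ = P₁; T₂ = T₁·(V₂/V₁) = 1059 K.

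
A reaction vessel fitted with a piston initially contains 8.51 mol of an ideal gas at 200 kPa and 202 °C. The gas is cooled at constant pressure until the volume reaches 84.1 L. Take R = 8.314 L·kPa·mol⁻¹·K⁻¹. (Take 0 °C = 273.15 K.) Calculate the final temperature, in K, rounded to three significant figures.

T₂ ≈ 238 K

Convert: T₁ = 475.1 K.
From PV = nRT: V₁ = nRT₁/P₁ = 168.1 L.
Isobaric, so V/T is constant: P₂ = P₁; T₂ = T₁·(V₂/V₁) = 237.7 K.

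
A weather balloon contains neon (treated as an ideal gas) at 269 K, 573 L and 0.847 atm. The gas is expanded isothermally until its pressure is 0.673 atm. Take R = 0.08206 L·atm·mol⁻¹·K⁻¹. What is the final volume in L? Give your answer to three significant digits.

T constant ⇒ Boyle's law P V = const: T₂ = T₁; V₂ = V₁·(P₁/P₂) = 721.1 L.

V₂ ≈ 721 L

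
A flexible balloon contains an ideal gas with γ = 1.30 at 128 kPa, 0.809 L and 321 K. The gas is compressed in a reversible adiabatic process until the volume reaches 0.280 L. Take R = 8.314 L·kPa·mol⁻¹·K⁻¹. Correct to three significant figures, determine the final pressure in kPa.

P₂ ≈ 508 kPa

Adiabatic (γ = 1.30), T V^(γ−1) and P V^γ constant: T₂ = T₁·(V₁/V₂)^(γ−1) = 441.3 K; P₂ = P₁·(V₁/V₂)^γ = 508.4 kPa.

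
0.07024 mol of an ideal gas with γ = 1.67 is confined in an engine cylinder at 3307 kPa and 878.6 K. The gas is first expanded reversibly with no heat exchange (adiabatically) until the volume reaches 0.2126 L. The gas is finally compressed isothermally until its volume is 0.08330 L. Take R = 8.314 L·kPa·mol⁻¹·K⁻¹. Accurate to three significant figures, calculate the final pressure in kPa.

P₃ ≈ 4.99e+03 kPa

From PV = nRT: V₁ = nRT₁/P₁ = 0.1551 L.
Reversible adiabatic, γ = 1.67: T₂ = T₁·(V₁/V₂)^(γ−1) = 711.4 K; P₂ = P₁·(V₁/V₂)^γ = 1954 kPa.
Isothermal, so P V is constant: T₃ = T₂; P₃ = P₂·(V₂/V₃) = 4987 kPa.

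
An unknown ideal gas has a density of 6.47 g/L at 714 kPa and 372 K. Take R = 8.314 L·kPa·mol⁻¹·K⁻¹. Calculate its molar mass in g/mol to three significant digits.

ρ = PM/(RT) ⇒ M = ρRT/P = (6.47 × 8.314 × 372.0) / 714

M ≈ 28.0 g/mol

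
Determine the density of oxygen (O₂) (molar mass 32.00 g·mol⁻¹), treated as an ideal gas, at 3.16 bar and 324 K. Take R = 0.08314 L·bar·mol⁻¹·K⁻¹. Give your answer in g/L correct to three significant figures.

ρ = PM/(RT) = (3.16 × 32.00) / (0.08314 × 324.0)

ρ ≈ 3.75 g/L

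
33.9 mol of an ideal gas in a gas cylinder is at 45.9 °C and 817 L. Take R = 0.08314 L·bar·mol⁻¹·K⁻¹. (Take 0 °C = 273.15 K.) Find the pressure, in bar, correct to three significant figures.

Convert: T = 319.05 K.
PV = nRT ⇒ P = nRT/V = (33.9 × 0.08314 × 319.05) / 817

P ≈ 1.10 bar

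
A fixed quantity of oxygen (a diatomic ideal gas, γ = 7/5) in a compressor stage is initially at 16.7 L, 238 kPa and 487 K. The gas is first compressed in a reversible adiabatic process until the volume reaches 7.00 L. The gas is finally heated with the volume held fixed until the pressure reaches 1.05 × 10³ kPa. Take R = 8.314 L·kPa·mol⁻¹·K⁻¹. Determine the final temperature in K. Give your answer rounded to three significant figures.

T₃ ≈ 901 K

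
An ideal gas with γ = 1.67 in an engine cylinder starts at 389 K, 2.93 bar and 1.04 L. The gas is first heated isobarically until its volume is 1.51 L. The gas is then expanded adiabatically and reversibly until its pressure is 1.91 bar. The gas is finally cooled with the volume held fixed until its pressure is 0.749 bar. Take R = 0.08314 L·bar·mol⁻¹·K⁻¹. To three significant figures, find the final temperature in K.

T₄ ≈ 187 K

Isobaric, so V/T is constant: P₂ = P₁; T₂ = T₁·(V₂/V₁) = 564.8 K.
Adiabatic (γ = 1.67), T V^(γ−1) and P V^γ constant: T₃ = T₂·(P₃/P₂)^((γ−1)/γ) = 475.7 K; V₃ = V₂·(P₂/P₃)^(1/γ) = 1.951 L.
Isochoric, so P/T is constant: V₄ = V₃; T₄ = T₃·(P₄/P₃) = 186.5 K.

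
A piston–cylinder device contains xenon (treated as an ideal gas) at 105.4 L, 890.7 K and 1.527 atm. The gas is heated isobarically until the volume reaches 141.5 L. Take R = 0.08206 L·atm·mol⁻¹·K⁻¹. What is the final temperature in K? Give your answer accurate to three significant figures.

T₂ ≈ 1.20e+03 K

Isobaric, so V/T is constant: P₂ = P₁; T₂ = T₁·(V₂/V₁) = 1196 K.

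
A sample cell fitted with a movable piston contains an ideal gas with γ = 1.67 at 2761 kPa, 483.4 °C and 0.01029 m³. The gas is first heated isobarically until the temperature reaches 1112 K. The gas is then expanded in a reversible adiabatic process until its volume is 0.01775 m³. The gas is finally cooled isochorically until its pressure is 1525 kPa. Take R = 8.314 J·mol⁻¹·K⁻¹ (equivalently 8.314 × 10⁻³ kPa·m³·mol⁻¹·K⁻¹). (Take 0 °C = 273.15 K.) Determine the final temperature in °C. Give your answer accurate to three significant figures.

T₄ ≈ 448 °C

Convert: T₁ = 756.5 K.
P constant ⇒ V ∝ T: P₂ = P₁; V₂ = V₁·(T₂/T₁) = 0.01512 m³.
Adiabatic (γ = 1.67), T V^(γ−1) and P V^γ constant: T₃ = T₂·(V₂/V₃)^(γ−1) = 998.9 K; P₃ = P₂·(V₂/V₃)^γ = 2113 kPa.
Isochoric, so P/T is constant: V₄ = V₃; T₄ = T₃·(P₄/P₃) = 720.8 K.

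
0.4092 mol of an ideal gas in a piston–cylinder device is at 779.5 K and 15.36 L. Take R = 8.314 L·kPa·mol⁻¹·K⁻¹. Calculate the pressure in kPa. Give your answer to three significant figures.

PV = nRT ⇒ P = nRT/V = (0.4092 × 8.314 × 779.5) / 15.36

P ≈ 173 kPa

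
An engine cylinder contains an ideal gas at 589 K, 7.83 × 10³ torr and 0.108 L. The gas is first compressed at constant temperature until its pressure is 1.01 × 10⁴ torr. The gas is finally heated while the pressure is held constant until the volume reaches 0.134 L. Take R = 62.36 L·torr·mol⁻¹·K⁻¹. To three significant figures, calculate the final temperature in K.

Isothermal, so P V is constant: T₂ = T₁; V₂ = V₁·(P₁/P₂) = 0.08373 L.
P constant ⇒ V ∝ T: P₃ = P₂; T₃ = T₂·(V₃/V₂) = 942.7 K.

T₃ ≈ 943 K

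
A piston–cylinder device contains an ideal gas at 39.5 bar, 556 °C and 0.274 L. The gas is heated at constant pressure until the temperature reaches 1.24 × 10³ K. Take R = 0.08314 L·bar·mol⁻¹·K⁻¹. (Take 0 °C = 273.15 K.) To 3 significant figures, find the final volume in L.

V₂ ≈ 0.410 L

Convert: T₁ = 829.1 K.
Isobaric, so V/T is constant: P₂ = P₁; V₂ = V₁·(T₂/T₁) = 0.4098 L.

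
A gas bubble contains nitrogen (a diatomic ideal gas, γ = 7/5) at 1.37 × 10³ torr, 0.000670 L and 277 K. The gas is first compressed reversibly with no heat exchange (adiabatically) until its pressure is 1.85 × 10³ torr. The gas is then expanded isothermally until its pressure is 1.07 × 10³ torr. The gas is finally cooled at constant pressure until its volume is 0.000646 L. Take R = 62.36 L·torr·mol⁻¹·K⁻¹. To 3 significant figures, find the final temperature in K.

Adiabatic (γ = 7/5), T V^(γ−1) and P V^γ constant: T₂ = T₁·(P₂/P₁)^((γ−1)/γ) = 301.8 K; V₂ = V₁·(P₁/P₂)^(1/γ) = 0.0005406 L.
Isothermal, so P V is constant: T₃ = T₂; V₃ = V₂·(P₂/P₃) = 0.0009347 L.
Isobaric, so V/T is constant: P₄ = P₃; T₄ = T₃·(V₄/V₃) = 208.6 K.

T₄ ≈ 209 K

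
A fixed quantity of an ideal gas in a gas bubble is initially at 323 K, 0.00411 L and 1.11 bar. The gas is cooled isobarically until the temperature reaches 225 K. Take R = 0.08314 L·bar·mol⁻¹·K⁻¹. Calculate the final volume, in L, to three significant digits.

P constant ⇒ V ∝ T: P₂ = P₁; V₂ = V₁·(T₂/T₁) = 0.002863 L.

V₂ ≈ 0.00286 L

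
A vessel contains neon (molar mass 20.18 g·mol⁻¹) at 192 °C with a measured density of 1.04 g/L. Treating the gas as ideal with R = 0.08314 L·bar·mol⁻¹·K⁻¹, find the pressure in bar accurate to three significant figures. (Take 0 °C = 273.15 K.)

ρ = PM/(RT) ⇒ P = ρRT/M = (1.04 × 0.08314 × 465.1) / 20.18

P ≈ 1.99 bar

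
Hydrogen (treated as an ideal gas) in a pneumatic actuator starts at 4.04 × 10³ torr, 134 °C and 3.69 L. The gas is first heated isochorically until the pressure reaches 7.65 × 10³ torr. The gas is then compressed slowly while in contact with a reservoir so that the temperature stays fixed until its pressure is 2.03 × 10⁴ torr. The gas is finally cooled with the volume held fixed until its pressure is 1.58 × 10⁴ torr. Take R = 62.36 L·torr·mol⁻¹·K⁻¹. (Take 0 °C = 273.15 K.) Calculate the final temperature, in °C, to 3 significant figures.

T₄ ≈ 327 °C

Convert: T₁ = 407.1 K.
Isochoric, so P/T is constant: V₂ = V₁; T₂ = T₁·(P₂/P₁) = 771.0 K.
T constant ⇒ Boyle's law P V = const: T₃ = T₂; V₃ = V₂·(P₂/P₃) = 1.391 L.
V constant ⇒ P ∝ T: V₄ = V₃; T₄ = T₃·(P₄/P₃) = 600.1 K.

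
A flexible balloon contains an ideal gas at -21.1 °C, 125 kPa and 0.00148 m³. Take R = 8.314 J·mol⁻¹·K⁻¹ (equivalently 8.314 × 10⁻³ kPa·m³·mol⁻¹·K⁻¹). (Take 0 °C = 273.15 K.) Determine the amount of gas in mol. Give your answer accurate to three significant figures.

Convert: T = 252.05 K.
PV = nRT ⇒ n = PV/(RT) = (125 × 0.00148) / (8.314 × 10⁻³ × 252.05)

n ≈ 0.0883 mol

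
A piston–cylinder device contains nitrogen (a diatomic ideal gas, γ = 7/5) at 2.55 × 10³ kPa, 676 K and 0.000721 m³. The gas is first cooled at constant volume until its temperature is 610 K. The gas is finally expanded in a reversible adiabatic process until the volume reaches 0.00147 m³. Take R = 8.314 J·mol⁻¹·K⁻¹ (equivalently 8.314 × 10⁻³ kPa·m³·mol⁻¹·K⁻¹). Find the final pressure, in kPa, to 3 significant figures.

P₃ ≈ 849 kPa

Isochoric, so P/T is constant: V₂ = V₁; P₂ = P₁·(T₂/T₁) = 2301 kPa.
Adiabatic (γ = 7/5), T V^(γ−1) and P V^γ constant: T₃ = T₂·(V₂/V₃)^(γ−1) = 458.8 K; P₃ = P₂·(V₂/V₃)^γ = 848.8 kPa.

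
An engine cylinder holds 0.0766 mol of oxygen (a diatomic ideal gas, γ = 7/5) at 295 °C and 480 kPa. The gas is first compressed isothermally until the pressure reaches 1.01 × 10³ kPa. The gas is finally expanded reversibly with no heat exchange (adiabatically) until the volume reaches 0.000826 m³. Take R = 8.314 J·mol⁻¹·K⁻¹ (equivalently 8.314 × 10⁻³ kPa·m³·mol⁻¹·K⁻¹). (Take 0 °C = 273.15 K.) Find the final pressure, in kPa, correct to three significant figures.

Convert: T₁ = 568.1 K.
From PV = nRT: V₁ = nRT₁/P₁ = 0.0007538 m³.
Isothermal, so P V is constant: T₂ = T₁; V₂ = V₁·(P₁/P₂) = 0.0003582 m³.
Reversible adiabatic, γ = 7/5: T₃ = T₂·(V₂/V₃)^(γ−1) = 406.8 K; P₃ = P₂·(V₂/V₃)^γ = 313.6 kPa.

P₃ ≈ 314 kPa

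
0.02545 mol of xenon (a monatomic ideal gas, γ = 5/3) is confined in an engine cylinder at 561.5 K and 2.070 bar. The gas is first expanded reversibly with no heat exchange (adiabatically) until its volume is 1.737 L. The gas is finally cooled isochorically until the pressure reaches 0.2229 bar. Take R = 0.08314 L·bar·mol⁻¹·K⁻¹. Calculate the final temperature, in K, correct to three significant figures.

From PV = nRT: V₁ = nRT₁/P₁ = 0.5740 L.
Reversible adiabatic, γ = 5/3: T₂ = T₁·(V₁/V₂)^(γ−1) = 268.4 K; P₂ = P₁·(V₁/V₂)^γ = 0.3269 bar.
Isochoric, so P/T is constant: V₃ = V₂; T₃ = T₂·(P₃/P₂) = 183.0 K.

T₃ ≈ 183 K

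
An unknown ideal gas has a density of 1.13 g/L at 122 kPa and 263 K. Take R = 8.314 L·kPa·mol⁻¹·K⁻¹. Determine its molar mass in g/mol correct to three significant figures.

ρ = PM/(RT) ⇒ M = ρRT/P = (1.13 × 8.314 × 263.0) / 122

M ≈ 20.3 g/mol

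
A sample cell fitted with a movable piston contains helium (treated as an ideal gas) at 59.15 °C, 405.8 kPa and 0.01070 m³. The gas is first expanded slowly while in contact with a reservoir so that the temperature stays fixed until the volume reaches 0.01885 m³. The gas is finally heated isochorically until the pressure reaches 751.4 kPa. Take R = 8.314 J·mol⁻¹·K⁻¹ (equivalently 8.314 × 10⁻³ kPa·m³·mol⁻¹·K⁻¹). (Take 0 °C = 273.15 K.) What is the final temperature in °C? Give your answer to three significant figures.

Convert: T₁ = 332.3 K.
Isothermal, so P V is constant: T₂ = T₁; P₂ = P₁·(V₁/V₂) = 230.3 kPa.
Isochoric, so P/T is constant: V₃ = V₂; T₃ = T₂·(P₃/P₂) = 1084 K.

T₃ ≈ 811 °C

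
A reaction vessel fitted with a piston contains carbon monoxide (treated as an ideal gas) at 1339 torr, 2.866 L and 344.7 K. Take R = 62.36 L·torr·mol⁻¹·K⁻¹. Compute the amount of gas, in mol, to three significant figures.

PV = nRT ⇒ n = PV/(RT) = (1339 × 2.866) / (62.36 × 344.7)

n ≈ 0.179 mol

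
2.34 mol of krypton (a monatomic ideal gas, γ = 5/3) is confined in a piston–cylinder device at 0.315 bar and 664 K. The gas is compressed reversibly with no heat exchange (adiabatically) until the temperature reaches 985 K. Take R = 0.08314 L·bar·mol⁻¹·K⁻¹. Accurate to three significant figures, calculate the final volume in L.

V₂ ≈ 227 L

From PV = nRT: V₁ = nRT₁/P₁ = 410.1 L.
Adiabatic (γ = 5/3), T V^(γ−1) and P V^γ constant: P₂ = P₁·(T₂/T₁)^(γ/(γ−1)) = 0.8443 bar; V₂ = V₁·(T₁/T₂)^(1/(γ−1)) = 227.0 L.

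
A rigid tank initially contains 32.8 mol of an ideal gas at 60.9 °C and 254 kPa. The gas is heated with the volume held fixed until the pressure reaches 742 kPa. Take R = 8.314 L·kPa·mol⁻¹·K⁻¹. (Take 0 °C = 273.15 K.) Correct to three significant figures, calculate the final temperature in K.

Convert: T₁ = 334.0 K.
From PV = nRT: V₁ = nRT₁/P₁ = 358.6 L.
V constant ⇒ P ∝ T: V₂ = V₁; T₂ = T₁·(P₂/P₁) = 975.8 K.

T₂ ≈ 976 K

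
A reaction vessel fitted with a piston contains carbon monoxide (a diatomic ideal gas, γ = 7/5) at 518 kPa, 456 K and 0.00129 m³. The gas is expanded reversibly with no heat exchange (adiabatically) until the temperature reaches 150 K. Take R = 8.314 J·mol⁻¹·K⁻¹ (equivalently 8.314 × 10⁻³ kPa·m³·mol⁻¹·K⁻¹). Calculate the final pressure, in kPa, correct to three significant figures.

P₂ ≈ 10.6 kPa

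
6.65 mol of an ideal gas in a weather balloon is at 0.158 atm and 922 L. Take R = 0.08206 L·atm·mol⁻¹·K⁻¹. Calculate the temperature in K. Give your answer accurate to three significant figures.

PV = nRT ⇒ T = PV/(nR) = (0.158 × 922) / (6.65 × 0.08206)

T ≈ 267 K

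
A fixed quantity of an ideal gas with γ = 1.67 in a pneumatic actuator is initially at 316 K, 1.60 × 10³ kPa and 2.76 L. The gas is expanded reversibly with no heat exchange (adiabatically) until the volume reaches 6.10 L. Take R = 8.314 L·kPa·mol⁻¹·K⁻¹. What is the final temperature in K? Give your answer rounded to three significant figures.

Adiabatic (γ = 1.67), T V^(γ−1) and P V^γ constant: T₂ = T₁·(V₁/V₂)^(γ−1) = 185.7 K; P₂ = P₁·(V₁/V₂)^γ = 425.5 kPa.

T₂ ≈ 186 K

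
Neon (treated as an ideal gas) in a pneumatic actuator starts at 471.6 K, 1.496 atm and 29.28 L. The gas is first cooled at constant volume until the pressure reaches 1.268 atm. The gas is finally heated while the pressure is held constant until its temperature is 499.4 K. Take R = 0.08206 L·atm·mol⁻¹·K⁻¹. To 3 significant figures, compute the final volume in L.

V constant ⇒ P ∝ T: V₂ = V₁; T₂ = T₁·(P₂/P₁) = 399.7 K.
Isobaric, so V/T is constant: P₃ = P₂; V₃ = V₂·(T₃/T₂) = 36.58 L.

V₃ ≈ 36.6 L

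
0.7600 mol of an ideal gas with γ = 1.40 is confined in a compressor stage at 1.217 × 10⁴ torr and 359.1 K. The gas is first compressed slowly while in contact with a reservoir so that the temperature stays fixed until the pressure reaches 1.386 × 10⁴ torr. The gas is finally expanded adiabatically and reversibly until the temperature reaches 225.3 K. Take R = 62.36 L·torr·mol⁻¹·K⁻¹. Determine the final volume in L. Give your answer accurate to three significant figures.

From PV = nRT: V₁ = nRT₁/P₁ = 1.398 L.
T constant ⇒ Boyle's law P V = const: T₂ = T₁; V₂ = V₁·(P₁/P₂) = 1.228 L.
Adiabatic (γ = 1.40), T V^(γ−1) and P V^γ constant: P₃ = P₂·(T₃/T₂)^(γ/(γ−1)) = 2711 torr; V₃ = V₂·(T₂/T₃)^(1/(γ−1)) = 3.938 L.

V₃ ≈ 3.94 L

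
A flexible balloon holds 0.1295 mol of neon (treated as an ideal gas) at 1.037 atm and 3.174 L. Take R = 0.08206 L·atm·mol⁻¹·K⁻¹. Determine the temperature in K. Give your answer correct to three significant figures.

T ≈ 310 K

PV = nRT ⇒ T = PV/(nR) = (1.037 × 3.174) / (0.1295 × 0.08206)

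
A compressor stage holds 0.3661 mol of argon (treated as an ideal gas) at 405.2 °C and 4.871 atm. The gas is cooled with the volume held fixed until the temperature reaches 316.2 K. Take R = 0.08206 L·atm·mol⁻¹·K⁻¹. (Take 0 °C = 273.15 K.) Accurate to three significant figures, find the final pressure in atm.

P₂ ≈ 2.27 atm

Convert: T₁ = 678.3 K.
From PV = nRT: V₁ = nRT₁/P₁ = 4.184 L.
V constant ⇒ P ∝ T: V₂ = V₁; P₂ = P₁·(T₂/T₁) = 2.271 atm.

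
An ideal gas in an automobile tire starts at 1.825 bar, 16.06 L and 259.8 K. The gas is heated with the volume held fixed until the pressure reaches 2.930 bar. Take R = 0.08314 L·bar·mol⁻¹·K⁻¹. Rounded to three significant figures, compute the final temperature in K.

T₂ ≈ 417 K

Isochoric, so P/T is constant: V₂ = V₁; T₂ = T₁·(P₂/P₁) = 417.1 K.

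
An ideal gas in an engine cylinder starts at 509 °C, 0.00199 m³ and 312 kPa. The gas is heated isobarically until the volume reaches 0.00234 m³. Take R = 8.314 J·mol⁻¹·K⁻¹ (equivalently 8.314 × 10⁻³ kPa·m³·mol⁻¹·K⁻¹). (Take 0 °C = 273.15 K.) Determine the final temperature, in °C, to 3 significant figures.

T₂ ≈ 647 °C

Convert: T₁ = 782.1 K.
Isobaric, so V/T is constant: P₂ = P₁; T₂ = T₁·(V₂/V₁) = 919.7 K.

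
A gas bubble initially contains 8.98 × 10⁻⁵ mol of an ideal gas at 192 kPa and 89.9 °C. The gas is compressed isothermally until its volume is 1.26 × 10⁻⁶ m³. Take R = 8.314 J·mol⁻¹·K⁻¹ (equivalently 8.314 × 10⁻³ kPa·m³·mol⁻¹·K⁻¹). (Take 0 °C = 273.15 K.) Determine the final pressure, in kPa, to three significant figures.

P₂ ≈ 215 kPa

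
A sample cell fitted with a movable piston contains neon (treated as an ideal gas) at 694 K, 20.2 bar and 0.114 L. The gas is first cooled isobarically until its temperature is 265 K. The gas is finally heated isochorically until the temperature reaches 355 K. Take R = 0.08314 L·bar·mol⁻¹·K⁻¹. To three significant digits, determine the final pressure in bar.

P constant ⇒ V ∝ T: P₂ = P₁; V₂ = V₁·(T₂/T₁) = 0.04353 L.
V constant ⇒ P ∝ T: V₃ = V₂; P₃ = P₂·(T₃/T₂) = 27.06 bar.

P₃ ≈ 27.1 bar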